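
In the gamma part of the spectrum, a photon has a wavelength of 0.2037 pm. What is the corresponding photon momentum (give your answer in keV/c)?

(h = 6.62607015e-34 J·s, c = 2.99792458e8 m/s, 1 eV = 1.602176634e-19 J.)
In SI units: λ = 0.2037 pm = 2.037e-13 m.
Since p = h/λ for a photon, p = 3.253e-21 kg·m/s.
Converting to keV/c: p = 6087 keV/c ≈ 6090 keV/c.

6090 keV/c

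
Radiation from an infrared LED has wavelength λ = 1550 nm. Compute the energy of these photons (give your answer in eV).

Convert to SI: λ = 1550 nm = 1.55 × 10^-6 m.
The photon relation is E = hc/λ, giving E = 1.282 × 10^-19 J.
Converting to eV: E = 0.7999 eV ≈ 0.800 eV.

0.800 eV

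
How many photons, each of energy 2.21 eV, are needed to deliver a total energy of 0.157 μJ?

Per-photon energy: E = 3.541·10^-19 J (from energy = 2.21 eV).
N = E_total / E_photon = 1.57·10^-7 J / 3.541·10^-19 J = 4.43·10^11.

4.43·10^11 photons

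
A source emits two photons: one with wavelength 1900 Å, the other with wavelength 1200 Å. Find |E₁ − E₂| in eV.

3.81 eV

Using E = hc/λ: E₁ = 1.045e-18 J, E₂ = 1.655e-18 J.
|ΔE| = |1.045e-18 − 1.655e-18| = 6.10e-19 J = 3.81 eV.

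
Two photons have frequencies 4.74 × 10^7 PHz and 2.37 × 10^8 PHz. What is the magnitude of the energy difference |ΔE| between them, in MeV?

784 MeV

Using E = hf: E₁ = 3.141 × 10^-11 J, E₂ = 1.570 × 10^-10 J.
|ΔE| = |3.141 × 10^-11 − 1.570 × 10^-10| = 1.26 × 10^-10 J = 784 MeV.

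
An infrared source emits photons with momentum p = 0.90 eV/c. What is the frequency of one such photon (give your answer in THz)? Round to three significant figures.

Use h = 6.62607015e-34 J·s, c = 2.99792458e8 m/s, 1 eV = 1.602176634e-19 J.
First convert: p = 0.90 eV/c = 4.8099e-28 kg·m/s.
Apply f = pc/h: f = 2.176e14 Hz.
Converting to THz: f = 217.6 THz ≈ 218 THz.

218 THz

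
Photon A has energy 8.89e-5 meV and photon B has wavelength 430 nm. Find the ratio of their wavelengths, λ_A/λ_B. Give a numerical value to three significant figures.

3.24e7

λ_A = 13.95 m (from energy = 8.89e-5 meV, via λ = hc/E).
λ_B = 4.300e-7 m (from wavelength = 430 nm, via λ given directly).
Ratio = 13.95 / 4.300e-7 = 3.24e7.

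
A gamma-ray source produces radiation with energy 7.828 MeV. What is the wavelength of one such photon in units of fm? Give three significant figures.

158 fm

First convert: E = 7.828 MeV = 1.2542 × 10^-12 J.
The photon relation is λ = hc/E, giving λ = 1.584 × 10^-13 m.
Converting to fm: λ = 158.4 fm ≈ 158 fm.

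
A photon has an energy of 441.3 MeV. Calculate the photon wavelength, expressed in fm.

In SI units: E = 441.3 MeV = 7.0704 × 10^-11 J.
Since λ = hc/E for a photon, λ = 2.810 × 10^-15 m.
Converting to fm: λ = 2.810 fm ≈ 2.81 fm.

2.81 fm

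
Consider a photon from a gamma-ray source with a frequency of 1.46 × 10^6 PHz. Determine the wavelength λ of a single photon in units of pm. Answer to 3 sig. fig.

0.205 pm

Convert to SI: f = 1.46 × 10^6 PHz = 1.46 × 10^21 Hz.
Since λ = c/f for a photon, λ = 2.053 × 10^-13 m.
Converting to pm: λ = 0.2053 pm ≈ 0.205 pm.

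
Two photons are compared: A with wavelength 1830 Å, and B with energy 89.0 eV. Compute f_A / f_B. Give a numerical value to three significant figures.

f_A = 1.638e15 Hz (from wavelength = 1830 Å, via f = c/λ).
f_B = 2.152e16 Hz (from energy = 89.0 eV, via f = E/h).
Ratio = 1.638e15 / 2.152e16 = 0.0761.

0.0761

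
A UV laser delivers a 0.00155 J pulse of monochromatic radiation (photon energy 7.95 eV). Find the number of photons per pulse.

Per-photon energy: E = 1.274e-18 J (from energy = 7.95 eV).
N = E_total / E_photon = 0.00155 J / 1.274e-18 J = 1.22e15.

1.22e15 photons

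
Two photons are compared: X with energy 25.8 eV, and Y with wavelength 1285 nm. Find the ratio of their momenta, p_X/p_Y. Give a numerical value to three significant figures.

26.7

p_X = 1.379·10^-26 kg·m/s (from energy = 25.8 eV, via p = E/c).
p_Y = 5.156·10^-28 kg·m/s (from wavelength = 1285 nm, via p = h/λ).
Ratio = 1.379·10^-26 / 5.156·10^-28 = 26.7.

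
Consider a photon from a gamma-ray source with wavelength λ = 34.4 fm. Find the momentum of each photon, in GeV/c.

0.0360 GeV/c

Convert to SI: λ = 34.4 fm = 3.44·10^-14 m.
The photon relation is p = h/λ, giving p = 1.926·10^-20 kg·m/s.
Converting to GeV/c: p = 0.03604 GeV/c ≈ 0.0360 GeV/c.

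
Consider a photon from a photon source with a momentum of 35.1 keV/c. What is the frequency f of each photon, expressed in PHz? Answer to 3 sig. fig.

8490 PHz

(h = 6.62607015·10^-34 J·s, c = 2.99792458·10^8 m/s, 1 eV = 1.602176634·10^-19 J.)
Convert to SI: p = 35.1 keV/c = 1.8758·10^-23 kg·m/s.
For a photon f = pc/h, so f = 8.487·10^18 Hz.
Converting to PHz: f = 8487 PHz ≈ 8490 PHz.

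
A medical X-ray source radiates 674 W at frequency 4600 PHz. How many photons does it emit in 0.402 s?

8.89·10^16 photons

Total energy: E_total = P·t = 674 × 0.402 = 270.9 J.
Per-photon energy: E = 3.048·10^-15 J.
N = E_total / E_photon = 8.89·10^16.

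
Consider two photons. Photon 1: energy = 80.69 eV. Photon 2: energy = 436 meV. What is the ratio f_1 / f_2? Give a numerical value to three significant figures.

185

f_1 = 1.951·10^16 Hz (from energy = 80.69 eV, via f = E/h).
f_2 = 1.054·10^14 Hz (from energy = 436 meV, via f = E/h).
Ratio = 1.951·10^16 / 1.054·10^14 = 185.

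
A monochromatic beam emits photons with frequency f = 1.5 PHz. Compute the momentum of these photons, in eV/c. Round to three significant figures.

(h = 6.62607015 × 10^-34 J·s, c = 2.99792458 × 10^8 m/s, 1 eV = 1.602176634 × 10^-19 J.)
Convert to SI: f = 1.5 PHz = 1.5 × 10^15 Hz.
Since p = hf/c for a photon, p = 3.315 × 10^-27 kg·m/s.
Converting to eV/c: p = 6.204 eV/c ≈ 6.20 eV/c.

6.20 eV/c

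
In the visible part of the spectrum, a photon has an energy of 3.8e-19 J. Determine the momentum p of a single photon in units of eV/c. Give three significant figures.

2.37 eV/c

Apply p = E/c: p = 1.268e-27 kg·m/s.
Converting to eV/c: p = 2.372 eV/c ≈ 2.37 eV/c.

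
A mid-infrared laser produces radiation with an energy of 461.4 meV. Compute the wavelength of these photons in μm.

2.69 μm

First convert: E = 461.4 meV = 7.3924e-20 J.
Since λ = hc/E for a photon, λ = 2.687e-6 m.
Converting to μm: λ = 2.687 μm ≈ 2.69 μm.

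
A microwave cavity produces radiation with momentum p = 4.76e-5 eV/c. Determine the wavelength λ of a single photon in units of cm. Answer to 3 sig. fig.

Take h = 6.62607015e-34 J·s, c = 2.99792458e8 m/s, 1 eV = 1.602176634e-19 J.
Convert to SI: p = 4.76e-5 eV/c = 2.5439e-32 kg·m/s.
For a photon λ = h/p, so λ = 0.02605 m.
Converting to cm: λ = 2.605 cm ≈ 2.60 cm.

2.60 cm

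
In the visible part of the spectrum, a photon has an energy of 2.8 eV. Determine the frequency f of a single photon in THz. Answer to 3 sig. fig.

Convert to SI: E = 2.8 eV = 4.4861e-19 J.
For a photon f = E/h, so f = 6.770e14 Hz.
Converting to THz: f = 677.0 THz ≈ 677 THz.

677 THz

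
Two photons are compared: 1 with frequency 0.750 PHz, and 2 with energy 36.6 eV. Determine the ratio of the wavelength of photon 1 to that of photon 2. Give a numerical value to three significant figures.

λ_1 = 3.997e-7 m (from frequency = 0.750 PHz, via λ = c/f).
λ_2 = 3.388e-8 m (from energy = 36.6 eV, via λ = hc/E).
Ratio = 3.997e-7 / 3.388e-8 = 11.8.

11.8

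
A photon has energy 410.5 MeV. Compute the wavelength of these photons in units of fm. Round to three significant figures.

3.02 fm

Convert to SI: E = 410.5 MeV = 6.5769 × 10^-11 J.
Apply λ = hc/E: λ = 3.020 × 10^-15 m.
Converting to fm: λ = 3.020 fm ≈ 3.02 fm.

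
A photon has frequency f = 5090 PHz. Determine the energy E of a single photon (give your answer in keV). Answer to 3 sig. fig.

Use h = 6.62607015e-34 J·s, 1 eV = 1.602176634e-19 J.
First convert: f = 5090 PHz = 5.09e18 Hz.
Apply E = hf: E = 3.373e-15 J.
Converting to keV: E = 21.05 keV ≈ 21.1 keV.

21.1 keV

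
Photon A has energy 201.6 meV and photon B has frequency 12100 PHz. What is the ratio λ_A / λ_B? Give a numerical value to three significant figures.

2.48e5

λ_A = 6.150e-6 m (from energy = 201.6 meV, via λ = hc/E).
λ_B = 2.478e-11 m (from frequency = 12100 PHz, via λ = c/f).
Ratio = 6.150e-6 / 2.478e-11 = 2.48e5.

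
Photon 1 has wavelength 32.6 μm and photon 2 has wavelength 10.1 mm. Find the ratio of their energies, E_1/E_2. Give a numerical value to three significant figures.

310

E_1 = 6.093 × 10^-21 J (from wavelength = 32.6 μm, via E = hc/λ).
E_2 = 1.967 × 10^-23 J (from wavelength = 10.1 mm, via E = hc/λ).
Ratio = 6.093 × 10^-21 / 1.967 × 10^-23 = 310.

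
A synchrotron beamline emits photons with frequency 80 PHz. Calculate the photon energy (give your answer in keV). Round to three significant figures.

0.331 keV

First convert: f = 80 PHz = 8.0·10^16 Hz.
The photon relation is E = hf, giving E = 5.301·10^-17 J.
Converting to keV: E = 0.3309 keV ≈ 0.331 keV.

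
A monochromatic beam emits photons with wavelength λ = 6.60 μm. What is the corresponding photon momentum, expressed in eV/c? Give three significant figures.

0.188 eV/c

Use h = 6.62607015e-34 J·s, c = 2.99792458e8 m/s, 1 eV = 1.602176634e-19 J.
Convert to SI: λ = 6.60 μm = 6.60e-6 m.
For a photon p = h/λ, so p = 1.004e-28 kg·m/s.
Converting to eV/c: p = 0.1879 eV/c ≈ 0.188 eV/c.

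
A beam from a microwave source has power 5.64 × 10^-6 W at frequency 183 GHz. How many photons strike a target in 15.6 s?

Total energy: E_total = P·t = 5.64 × 10^-6 × 15.6 = 8.798 × 10^-5 J.
Per-photon energy: E = 1.213 × 10^-22 J.
N = E_total / E_photon = 7.26 × 10^17.

7.26 × 10^17 photons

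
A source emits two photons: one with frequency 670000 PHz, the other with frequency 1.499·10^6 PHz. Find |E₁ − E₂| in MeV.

Using E = hf: E₁ = 4.4395·10^-13 J, E₂ = 9.9325·10^-13 J.
|ΔE| = |4.4395·10^-13 − 9.9325·10^-13| = 5.49·10^-13 J = 3.43 MeV.

3.43 MeV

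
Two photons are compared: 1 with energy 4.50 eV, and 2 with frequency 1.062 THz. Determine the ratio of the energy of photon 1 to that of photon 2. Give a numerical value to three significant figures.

1020

E_1 = 7.210e-19 J (from energy = 4.50 eV, via E given directly).
E_2 = 7.037e-22 J (from frequency = 1.062 THz, via E = hf).
Ratio = 7.210e-19 / 7.037e-22 = 1020.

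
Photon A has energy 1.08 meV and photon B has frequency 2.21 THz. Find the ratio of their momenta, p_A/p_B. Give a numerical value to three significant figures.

p_A = 5.772 × 10^-31 kg·m/s (from energy = 1.08 meV, via p = E/c).
p_B = 4.885 × 10^-30 kg·m/s (from frequency = 2.21 THz, via p = hf/c).
Ratio = 5.772 × 10^-31 / 4.885 × 10^-30 = 0.118.

0.118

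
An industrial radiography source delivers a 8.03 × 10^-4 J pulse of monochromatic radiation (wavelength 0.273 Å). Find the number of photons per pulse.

Per-photon energy: E = 7.276 × 10^-15 J (from wavelength = 0.273 Å).
N = E_total / E_photon = 8.03 × 10^-4 J / 7.276 × 10^-15 J = 1.10 × 10^11.

1.10 × 10^11 photons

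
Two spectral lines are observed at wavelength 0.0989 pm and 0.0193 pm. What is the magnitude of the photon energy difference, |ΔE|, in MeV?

51.7 MeV

Using E = hc/λ: E₁ = 2.009 × 10^-12 J, E₂ = 1.029 × 10^-11 J.
|ΔE| = |2.009 × 10^-12 − 1.029 × 10^-11| = 8.28 × 10^-12 J = 51.7 MeV.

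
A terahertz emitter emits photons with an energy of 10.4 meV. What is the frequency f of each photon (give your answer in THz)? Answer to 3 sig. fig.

In SI units: E = 10.4 meV = 1.6663 × 10^-21 J.
For a photon f = E/h, so f = 2.515 × 10^12 Hz.
Converting to THz: f = 2.515 THz ≈ 2.51 THz.

2.51 THz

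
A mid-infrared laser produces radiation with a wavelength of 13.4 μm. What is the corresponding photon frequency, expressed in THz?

Use c = 2.99792458e8 m/s.
First convert: λ = 13.4 μm = 1.34e-5 m.
For a photon f = c/λ, so f = 2.237e13 Hz.
Converting to THz: f = 22.37 THz ≈ 22.4 THz.

22.4 THz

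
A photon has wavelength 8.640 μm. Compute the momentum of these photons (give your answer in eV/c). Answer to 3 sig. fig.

0.144 eV/c

In SI units: λ = 8.640 μm = 8.640 × 10^-6 m.
The photon relation is p = h/λ, giving p = 7.669 × 10^-29 kg·m/s.
Converting to eV/c: p = 0.1435 eV/c ≈ 0.144 eV/c.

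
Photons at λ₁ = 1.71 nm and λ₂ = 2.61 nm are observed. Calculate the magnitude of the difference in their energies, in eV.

Using E = hc/λ: E₁ = 1.162 × 10^-16 J, E₂ = 7.611 × 10^-17 J.
|ΔE| = |1.162 × 10^-16 − 7.611 × 10^-17| = 4.01 × 10^-17 J = 250 eV.

250 eV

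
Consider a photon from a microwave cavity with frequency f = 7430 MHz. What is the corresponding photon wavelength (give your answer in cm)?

Take c = 2.99792458 × 10^8 m/s.
In SI units: f = 7430 MHz = 7.43 × 10^9 Hz.
The photon relation is λ = c/f, giving λ = 0.04035 m.
Converting to cm: λ = 4.035 cm ≈ 4.03 cm.

4.03 cm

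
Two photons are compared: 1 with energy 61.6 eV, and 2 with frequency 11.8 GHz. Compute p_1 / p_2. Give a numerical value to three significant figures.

p_1 = 3.292 × 10^-26 kg·m/s (from energy = 61.6 eV, via p = E/c).
p_2 = 2.608 × 10^-32 kg·m/s (from frequency = 11.8 GHz, via p = hf/c).
Ratio = 3.292 × 10^-26 / 2.608 × 10^-32 = 1.26 × 10^6.

1.26 × 10^6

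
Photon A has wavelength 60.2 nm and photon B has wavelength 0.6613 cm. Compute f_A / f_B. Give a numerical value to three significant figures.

1.10e5

f_A = 4.980e15 Hz (from wavelength = 60.2 nm, via f = c/λ).
f_B = 4.533e10 Hz (from wavelength = 0.6613 cm, via f = c/λ).
Ratio = 4.980e15 / 4.533e10 = 1.10e5.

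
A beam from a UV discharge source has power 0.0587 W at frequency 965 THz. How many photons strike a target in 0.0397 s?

Total energy: E_total = P·t = 0.0587 × 0.0397 = 0.002330 J.
Per-photon energy: E = 6.394e-19 J.
N = E_total / E_photon = 3.64e15.

3.64e15 photons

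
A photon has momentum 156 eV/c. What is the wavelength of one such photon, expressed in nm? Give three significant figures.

In SI units: p = 156 eV/c = 8.3371e-26 kg·m/s.
For a photon λ = h/p, so λ = 7.948e-9 m.
Converting to nm: λ = 7.948 nm ≈ 7.95 nm.

7.95 nm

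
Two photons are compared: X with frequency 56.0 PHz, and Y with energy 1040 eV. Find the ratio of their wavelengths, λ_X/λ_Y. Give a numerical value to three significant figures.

λ_X = 5.353·10^-9 m (from frequency = 56.0 PHz, via λ = c/f).
λ_Y = 1.192·10^-9 m (from energy = 1040 eV, via λ = hc/E).
Ratio = 5.353·10^-9 / 1.192·10^-9 = 4.49.

4.49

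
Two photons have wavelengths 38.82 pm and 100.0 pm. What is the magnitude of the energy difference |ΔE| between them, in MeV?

Using E = hc/λ: E₁ = 5.1171·10^-15 J, E₂ = 1.9864·10^-15 J.
|ΔE| = |5.1171·10^-15 − 1.9864·10^-15| = 3.13·10^-15 J = 0.0195 MeV.

0.0195 MeV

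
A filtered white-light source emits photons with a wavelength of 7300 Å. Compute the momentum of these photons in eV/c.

(h = 6.62607015e-34 J·s, c = 2.99792458e8 m/s, 1 eV = 1.602176634e-19 J.)
Convert to SI: λ = 7300 Å = 7.30e-7 m.
For a photon p = h/λ, so p = 9.077e-28 kg·m/s.
Converting to eV/c: p = 1.698 eV/c ≈ 1.70 eV/c.

1.70 eV/c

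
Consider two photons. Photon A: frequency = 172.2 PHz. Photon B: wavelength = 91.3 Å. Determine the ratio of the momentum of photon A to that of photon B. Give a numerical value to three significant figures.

p_A = 3.806 × 10^-25 kg·m/s (from frequency = 172.2 PHz, via p = hf/c).
p_B = 7.257 × 10^-26 kg·m/s (from wavelength = 91.3 Å, via p = h/λ).
Ratio = 3.806 × 10^-25 / 7.257 × 10^-26 = 5.24.

5.24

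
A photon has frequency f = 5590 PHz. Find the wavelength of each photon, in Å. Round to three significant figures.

0.536 Å

Use c = 2.99792458e8 m/s.
In SI units: f = 5590 PHz = 5.59e18 Hz.
The photon relation is λ = c/f, giving λ = 5.363e-11 m.
Converting to Å: λ = 0.5363 Å ≈ 0.536 Å.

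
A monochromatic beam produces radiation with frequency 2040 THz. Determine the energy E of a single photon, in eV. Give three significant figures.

8.44 eV

Convert to SI: f = 2040 THz = 2.04e15 Hz.
The photon relation is E = hf, giving E = 1.352e-18 J.
Converting to eV: E = 8.437 eV ≈ 8.44 eV.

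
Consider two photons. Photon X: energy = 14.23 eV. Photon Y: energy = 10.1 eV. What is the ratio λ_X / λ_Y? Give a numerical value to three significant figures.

λ_X = 8.713e-8 m (from energy = 14.23 eV, via λ = hc/E).
λ_Y = 1.228e-7 m (from energy = 10.1 eV, via λ = hc/E).
Ratio = 8.713e-8 / 1.228e-7 = 0.710.

0.710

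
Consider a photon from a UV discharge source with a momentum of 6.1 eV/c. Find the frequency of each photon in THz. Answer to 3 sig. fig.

1470 THz

Take h = 6.62607015e-34 J·s, c = 2.99792458e8 m/s, 1 eV = 1.602176634e-19 J.
In SI units: p = 6.1 eV/c = 3.2600e-27 kg·m/s.
Since f = pc/h for a photon, f = 1.475e15 Hz.
Converting to THz: f = 1475 THz ≈ 1470 THz.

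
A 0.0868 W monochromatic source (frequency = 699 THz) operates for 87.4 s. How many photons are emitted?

Total energy: E_total = P·t = 0.0868 × 87.4 = 7.586 J.
Per-photon energy: E = 4.632·10^-19 J.
N = E_total / E_photon = 1.64·10^19.

1.64·10^19 photons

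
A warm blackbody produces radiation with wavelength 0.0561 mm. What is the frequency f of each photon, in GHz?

(c = 2.99792458e8 m/s.)
First convert: λ = 0.0561 mm = 5.61e-5 m.
For a photon f = c/λ, so f = 5.344e12 Hz.
Converting to GHz: f = 5344 GHz ≈ 5340 GHz.

5340 GHz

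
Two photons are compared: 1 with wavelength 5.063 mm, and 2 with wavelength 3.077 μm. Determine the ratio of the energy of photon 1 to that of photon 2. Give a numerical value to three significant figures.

6.08·10^-4

E_1 = 3.923·10^-23 J (from wavelength = 5.063 mm, via E = hc/λ).
E_2 = 6.456·10^-20 J (from wavelength = 3.077 μm, via E = hc/λ).
Ratio = 3.923·10^-23 / 6.456·10^-20 = 6.08·10^-4.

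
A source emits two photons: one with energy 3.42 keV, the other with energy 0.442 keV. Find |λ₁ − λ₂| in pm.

Using λ = hc/E: λ₁ = 3.625 × 10^-10 m, λ₂ = 2.805 × 10^-9 m.
|Δλ| = |3.625 × 10^-10 − 2.805 × 10^-9| = 2.44 × 10^-9 m = 2440 pm.

2440 pm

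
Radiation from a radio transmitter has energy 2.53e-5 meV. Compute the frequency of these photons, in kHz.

Convert to SI: E = 2.53e-5 meV = 4.0535e-27 J.
For a photon f = E/h, so f = 6.118e6 Hz.
Converting to kHz: f = 6118 kHz ≈ 6120 kHz.

6120 kHz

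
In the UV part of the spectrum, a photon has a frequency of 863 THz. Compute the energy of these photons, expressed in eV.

In SI units: f = 863 THz = 8.63 × 10^14 Hz.
For a photon E = hf, so E = 5.718 × 10^-19 J.
Converting to eV: E = 3.569 eV ≈ 3.57 eV.

3.57 eV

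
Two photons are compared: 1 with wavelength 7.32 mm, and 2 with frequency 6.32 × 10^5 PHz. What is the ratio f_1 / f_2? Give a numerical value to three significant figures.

f_1 = 4.096 × 10^10 Hz (from wavelength = 7.32 mm, via f = c/λ).
f_2 = 6.320 × 10^20 Hz (from frequency = 6.32 × 10^5 PHz, via f given directly).
Ratio = 4.096 × 10^10 / 6.320 × 10^20 = 6.48 × 10^-11.

6.48 × 10^-11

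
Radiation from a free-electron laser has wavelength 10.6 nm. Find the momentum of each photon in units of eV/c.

117 eV/c

Use h = 6.62607015·10^-34 J·s, c = 2.99792458·10^8 m/s, 1 eV = 1.602176634·10^-19 J.
First convert: λ = 10.6 nm = 1.06·10^-8 m.
For a photon p = h/λ, so p = 6.251·10^-26 kg·m/s.
Converting to eV/c: p = 117.0 eV/c ≈ 117 eV/c.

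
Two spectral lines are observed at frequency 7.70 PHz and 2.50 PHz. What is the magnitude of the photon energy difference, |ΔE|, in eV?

21.5 eV

Using E = hf: E₁ = 5.102·10^-18 J, E₂ = 1.657·10^-18 J.
|ΔE| = |5.102·10^-18 − 1.657·10^-18| = 3.45·10^-18 J = 21.5 eV.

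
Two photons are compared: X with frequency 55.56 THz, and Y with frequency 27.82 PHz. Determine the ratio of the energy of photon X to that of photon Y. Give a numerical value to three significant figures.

E_X = 3.681 × 10^-20 J (from frequency = 55.56 THz, via E = hf).
E_Y = 1.843 × 10^-17 J (from frequency = 27.82 PHz, via E = hf).
Ratio = 3.681 × 10^-20 / 1.843 × 10^-17 = 2.00 × 10^-3.

2.00 × 10^-3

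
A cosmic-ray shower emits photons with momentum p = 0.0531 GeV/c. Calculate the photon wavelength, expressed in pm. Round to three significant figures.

0.0233 pm

First convert: p = 0.0531 GeV/c = 2.8378 × 10^-20 kg·m/s.
The photon relation is λ = h/p, giving λ = 2.335 × 10^-14 m.
Converting to pm: λ = 0.02335 pm ≈ 0.0233 pm.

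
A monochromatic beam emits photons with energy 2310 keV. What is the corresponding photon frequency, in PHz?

Take h = 6.62607015 × 10^-34 J·s, 1 eV = 1.602176634 × 10^-19 J.
First convert: E = 2310 keV = 3.7010 × 10^-13 J.
For a photon f = E/h, so f = 5.586 × 10^20 Hz.
Converting to PHz: f = 558600 PHz ≈ 5.59 × 10^5 PHz.

5.59 × 10^5 PHz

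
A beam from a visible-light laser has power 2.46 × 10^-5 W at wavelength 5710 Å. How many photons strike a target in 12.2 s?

Total energy: E_total = P·t = 2.46 × 10^-5 × 12.2 = 3.001 × 10^-4 J.
Per-photon energy: E = 3.479 × 10^-19 J.
N = E_total / E_photon = 8.63 × 10^14.

8.63 × 10^14 photons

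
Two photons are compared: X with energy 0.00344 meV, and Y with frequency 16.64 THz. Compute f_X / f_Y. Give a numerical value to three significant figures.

5.00 × 10^-5

f_X = 8.318 × 10^8 Hz (from energy = 0.00344 meV, via f = E/h).
f_Y = 1.664 × 10^13 Hz (from frequency = 16.64 THz, via f given directly).
Ratio = 8.318 × 10^8 / 1.664 × 10^13 = 5.00 × 10^-5.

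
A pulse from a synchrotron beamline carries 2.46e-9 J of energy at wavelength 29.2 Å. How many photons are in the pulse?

3.62e7 photons

Per-photon energy: E = 6.803e-17 J (from wavelength = 29.2 Å).
N = E_total / E_photon = 2.46e-9 J / 6.803e-17 J = 3.62e7.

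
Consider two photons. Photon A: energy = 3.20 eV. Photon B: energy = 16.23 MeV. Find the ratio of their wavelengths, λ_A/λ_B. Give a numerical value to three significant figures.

λ_A = 3.875e-7 m (from energy = 3.20 eV, via λ = hc/E).
λ_B = 7.639e-14 m (from energy = 16.23 MeV, via λ = hc/E).
Ratio = 3.875e-7 / 7.639e-14 = 5.07e6.

5.07e6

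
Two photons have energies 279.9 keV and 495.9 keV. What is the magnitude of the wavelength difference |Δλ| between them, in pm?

1.93 pm

Using λ = hc/E: λ₁ = 4.4296 × 10^-12 m, λ₂ = 2.5002 × 10^-12 m.
|Δλ| = |4.4296 × 10^-12 − 2.5002 × 10^-12| = 1.93 × 10^-12 m = 1.93 pm.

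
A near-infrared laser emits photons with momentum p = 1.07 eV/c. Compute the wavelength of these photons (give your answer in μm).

1.16 μm

Convert to SI: p = 1.07 eV/c = 5.7184 × 10^-28 kg·m/s.
Apply λ = h/p: λ = 1.159 × 10^-6 m.
Converting to μm: λ = 1.159 μm ≈ 1.16 μm.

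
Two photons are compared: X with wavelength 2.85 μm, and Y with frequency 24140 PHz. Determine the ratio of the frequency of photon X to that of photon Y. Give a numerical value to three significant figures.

f_X = 1.052e14 Hz (from wavelength = 2.85 μm, via f = c/λ).
f_Y = 2.414e19 Hz (from frequency = 24140 PHz, via f given directly).
Ratio = 1.052e14 / 2.414e19 = 4.36e-6.

4.36e-6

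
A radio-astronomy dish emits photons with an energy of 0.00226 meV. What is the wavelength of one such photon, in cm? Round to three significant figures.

54.9 cm

Convert to SI: E = 0.00226 meV = 3.6209e-25 J.
The photon relation is λ = hc/E, giving λ = 0.5486 m.
Converting to cm: λ = 54.86 cm ≈ 54.9 cm.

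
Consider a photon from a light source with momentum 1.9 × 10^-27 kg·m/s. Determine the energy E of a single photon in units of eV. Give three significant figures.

Apply E = pc: E = 5.696 × 10^-19 J.
Converting to eV: E = 3.555 eV ≈ 3.56 eV.

3.56 eV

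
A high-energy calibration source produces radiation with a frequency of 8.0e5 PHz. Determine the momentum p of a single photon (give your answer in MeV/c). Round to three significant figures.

In SI units: f = 8.0e5 PHz = 8.0e20 Hz.
The photon relation is p = hf/c, giving p = 1.768e-21 kg·m/s.
Converting to MeV/c: p = 3.309 MeV/c ≈ 3.31 MeV/c.

3.31 MeV/c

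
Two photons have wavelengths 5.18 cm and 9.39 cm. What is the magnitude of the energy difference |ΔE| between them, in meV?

Using E = hc/λ: E₁ = 3.835e-24 J, E₂ = 2.115e-24 J.
|ΔE| = |3.835e-24 − 2.115e-24| = 1.72e-24 J = 0.0107 meV.

0.0107 meV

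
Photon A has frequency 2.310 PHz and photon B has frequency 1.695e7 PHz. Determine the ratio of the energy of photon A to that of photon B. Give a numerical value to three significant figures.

E_A = 1.531e-18 J (from frequency = 2.310 PHz, via E = hf).
E_B = 1.123e-11 J (from frequency = 1.695e7 PHz, via E = hf).
Ratio = 1.531e-18 / 1.123e-11 = 1.36e-7.

1.36e-7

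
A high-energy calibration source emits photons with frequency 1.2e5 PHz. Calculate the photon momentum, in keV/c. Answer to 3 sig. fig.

496 keV/c

First convert: f = 1.2e5 PHz = 1.2e20 Hz.
Apply p = hf/c: p = 2.652e-22 kg·m/s.
Converting to keV/c: p = 496.3 keV/c ≈ 496 keV/c.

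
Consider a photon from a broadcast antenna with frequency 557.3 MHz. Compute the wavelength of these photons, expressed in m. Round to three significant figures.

0.538 m

Take c = 2.99792458e8 m/s.
First convert: f = 557.3 MHz = 5.573e8 Hz.
For a photon λ = c/f, so λ = 0.5379 m.
So λ ≈ 0.538 m.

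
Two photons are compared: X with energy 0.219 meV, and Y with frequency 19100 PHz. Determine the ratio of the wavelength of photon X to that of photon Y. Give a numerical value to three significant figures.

λ_X = 0.005661 m (from energy = 0.219 meV, via λ = hc/E).
λ_Y = 1.570e-11 m (from frequency = 19100 PHz, via λ = c/f).
Ratio = 0.005661 / 1.570e-11 = 3.61e8.

3.61e8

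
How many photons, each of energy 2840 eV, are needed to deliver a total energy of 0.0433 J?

Per-photon energy: E = 4.550 × 10^-16 J (from energy = 2840 eV).
N = E_total / E_photon = 0.0433 J / 4.550 × 10^-16 J = 9.52 × 10^13.

9.52 × 10^13 photons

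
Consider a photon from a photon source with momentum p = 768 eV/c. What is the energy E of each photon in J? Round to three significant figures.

(c = 2.99792458 × 10^8 m/s, 1 eV = 1.602176634 × 10^-19 J.)
In SI units: p = 768 eV/c = 4.1044 × 10^-25 kg·m/s.
For a photon E = pc, so E = 1.230 × 10^-16 J.
So E ≈ 1.23 × 10^-16 J.

1.23 × 10^-16 J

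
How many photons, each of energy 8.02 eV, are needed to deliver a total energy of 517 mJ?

4.02 × 10^17 photons

Per-photon energy: E = 1.285 × 10^-18 J (from energy = 8.02 eV).
N = E_total / E_photon = 0.517 J / 1.285 × 10^-18 J = 4.02 × 10^17.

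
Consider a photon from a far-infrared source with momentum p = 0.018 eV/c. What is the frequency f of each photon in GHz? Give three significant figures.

Convert to SI: p = 0.018 eV/c = 9.6197e-30 kg·m/s.
For a photon f = pc/h, so f = 4.352e12 Hz.
Converting to GHz: f = 4352 GHz ≈ 4350 GHz.

4350 GHz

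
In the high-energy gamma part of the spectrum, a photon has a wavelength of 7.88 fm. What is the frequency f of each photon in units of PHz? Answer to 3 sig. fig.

3.80e7 PHz

Use c = 2.99792458e8 m/s.
First convert: λ = 7.88 fm = 7.88e-15 m.
Apply f = c/λ: f = 3.804e22 Hz.
Converting to PHz: f = 3.804e7 PHz ≈ 3.80e7 PHz.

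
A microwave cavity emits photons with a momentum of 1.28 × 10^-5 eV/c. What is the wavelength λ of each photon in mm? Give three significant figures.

(h = 6.62607015 × 10^-34 J·s, c = 2.99792458 × 10^8 m/s, 1 eV = 1.602176634 × 10^-19 J.)
First convert: p = 1.28 × 10^-5 eV/c = 6.8407 × 10^-33 kg·m/s.
The photon relation is λ = h/p, giving λ = 0.09686 m.
Converting to mm: λ = 96.86 mm ≈ 96.9 mm.

96.9 mm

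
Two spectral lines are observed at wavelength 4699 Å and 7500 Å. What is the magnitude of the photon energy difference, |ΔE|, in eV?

Using E = hc/λ: E₁ = 4.2274e-19 J, E₂ = 2.6486e-19 J.
|ΔE| = |4.2274e-19 − 2.6486e-19| = 1.58e-19 J = 0.985 eV.

0.985 eV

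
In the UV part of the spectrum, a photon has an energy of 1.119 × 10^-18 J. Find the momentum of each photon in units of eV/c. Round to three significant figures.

6.98 eV/c

For a photon p = E/c, so p = 3.733 × 10^-27 kg·m/s.
Converting to eV/c: p = 6.984 eV/c ≈ 6.98 eV/c.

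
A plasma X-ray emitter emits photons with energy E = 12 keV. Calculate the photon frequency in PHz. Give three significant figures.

Use h = 6.62607015e-34 J·s, 1 eV = 1.602176634e-19 J.
In SI units: E = 12 keV = 1.9226e-15 J.
Since f = E/h for a photon, f = 2.902e18 Hz.
Converting to PHz: f = 2902 PHz ≈ 2900 PHz.

2900 PHz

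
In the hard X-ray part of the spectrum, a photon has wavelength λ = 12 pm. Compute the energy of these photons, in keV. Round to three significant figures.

First convert: λ = 12 pm = 1.2e-11 m.
Since E = hc/λ for a photon, E = 1.655e-14 J.
Converting to keV: E = 103.3 keV ≈ 103 keV.

103 keV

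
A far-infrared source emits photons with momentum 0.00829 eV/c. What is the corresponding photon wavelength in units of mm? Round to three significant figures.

In SI units: p = 0.00829 eV/c = 4.4304 × 10^-30 kg·m/s.
The photon relation is λ = h/p, giving λ = 1.496 × 10^-4 m.
Converting to mm: λ = 0.1496 mm ≈ 0.150 mm.

0.150 mm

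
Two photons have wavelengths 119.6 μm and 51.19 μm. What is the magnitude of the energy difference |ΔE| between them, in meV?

13.9 meV

Using E = hc/λ: E₁ = 1.6609 × 10^-21 J, E₂ = 3.8805 × 10^-21 J.
|ΔE| = |1.6609 × 10^-21 − 3.8805 × 10^-21| = 2.22 × 10^-21 J = 13.9 meV.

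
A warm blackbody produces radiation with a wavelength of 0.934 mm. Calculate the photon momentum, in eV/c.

Convert to SI: λ = 0.934 mm = 9.34 × 10^-4 m.
For a photon p = h/λ, so p = 7.094 × 10^-31 kg·m/s.
Converting to eV/c: p = 0.001327 eV/c ≈ 1.33 × 10^-3 eV/c.

1.33 × 10^-3 eV/c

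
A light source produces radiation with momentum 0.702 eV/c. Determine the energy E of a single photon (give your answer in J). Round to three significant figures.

In SI units: p = 0.702 eV/c = 3.7517 × 10^-28 kg·m/s.
The photon relation is E = pc, giving E = 1.125 × 10^-19 J.
So E ≈ 1.12 × 10^-19 J.

1.12 × 10^-19 J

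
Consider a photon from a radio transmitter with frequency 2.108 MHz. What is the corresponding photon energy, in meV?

Take h = 6.62607015e-34 J·s, 1 eV = 1.602176634e-19 J.
First convert: f = 2.108 MHz = 2.108e6 Hz.
For a photon E = hf, so E = 1.397e-27 J.
Converting to meV: E = 8.718e-6 meV ≈ 8.72e-6 meV.

8.72e-6 meV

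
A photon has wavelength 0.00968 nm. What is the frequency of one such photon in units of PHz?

3.10e4 PHz

First convert: λ = 0.00968 nm = 9.68e-12 m.
Since f = c/λ for a photon, f = 3.097e19 Hz.
Converting to PHz: f = 30970 PHz ≈ 3.10e4 PHz.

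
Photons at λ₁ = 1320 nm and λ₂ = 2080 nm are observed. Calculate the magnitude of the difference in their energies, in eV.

0.343 eV

Using E = hc/λ: E₁ = 1.505·10^-19 J, E₂ = 9.550·10^-20 J.
|ΔE| = |1.505·10^-19 − 9.550·10^-20| = 5.50·10^-20 J = 0.343 eV.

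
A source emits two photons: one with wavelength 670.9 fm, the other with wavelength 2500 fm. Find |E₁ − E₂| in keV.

Using E = hc/λ: E₁ = 2.9609e-13 J, E₂ = 7.9458e-14 J.
|ΔE| = |2.9609e-13 − 7.9458e-14| = 2.17e-13 J = 1350 keV.

1350 keV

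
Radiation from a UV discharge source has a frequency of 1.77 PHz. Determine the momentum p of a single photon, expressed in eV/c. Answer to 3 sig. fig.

7.32 eV/c

Use h = 6.62607015 × 10^-34 J·s, c = 2.99792458 × 10^8 m/s, 1 eV = 1.602176634 × 10^-19 J.
First convert: f = 1.77 PHz = 1.77 × 10^15 Hz.
Since p = hf/c for a photon, p = 3.912 × 10^-27 kg·m/s.
Converting to eV/c: p = 7.320 eV/c ≈ 7.32 eV/c.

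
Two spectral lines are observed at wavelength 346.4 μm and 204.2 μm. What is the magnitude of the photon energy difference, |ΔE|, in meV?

Using E = hc/λ: E₁ = 5.7345 × 10^-22 J, E₂ = 9.7279 × 10^-22 J.
|ΔE| = |5.7345 × 10^-22 − 9.7279 × 10^-22| = 3.99 × 10^-22 J = 2.49 meV.

2.49 meV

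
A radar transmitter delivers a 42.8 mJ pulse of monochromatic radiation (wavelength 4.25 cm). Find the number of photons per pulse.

9.16 × 10^21 photons

Per-photon energy: E = 4.674 × 10^-24 J (from wavelength = 4.25 cm).
N = E_total / E_photon = 0.0428 J / 4.674 × 10^-24 J = 9.16 × 10^21.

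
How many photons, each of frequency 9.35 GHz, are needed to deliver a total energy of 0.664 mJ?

1.07e20 photons

Per-photon energy: E = 6.195e-24 J (from frequency = 9.35 GHz).
N = E_total / E_photon = 6.64e-4 J / 6.195e-24 J = 1.07e20.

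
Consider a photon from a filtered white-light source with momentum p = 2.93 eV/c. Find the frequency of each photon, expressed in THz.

(h = 6.62607015 × 10^-34 J·s, c = 2.99792458 × 10^8 m/s, 1 eV = 1.602176634 × 10^-19 J.)
Convert to SI: p = 2.93 eV/c = 1.5659 × 10^-27 kg·m/s.
For a photon f = pc/h, so f = 7.085 × 10^14 Hz.
Converting to THz: f = 708.5 THz ≈ 708 THz.

708 THz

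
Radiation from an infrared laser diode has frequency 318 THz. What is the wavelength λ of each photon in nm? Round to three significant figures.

943 nm

(c = 2.99792458e8 m/s.)
Convert to SI: f = 318 THz = 3.18e14 Hz.
Apply λ = c/f: λ = 9.427e-7 m.
Converting to nm: λ = 942.7 nm ≈ 943 nm.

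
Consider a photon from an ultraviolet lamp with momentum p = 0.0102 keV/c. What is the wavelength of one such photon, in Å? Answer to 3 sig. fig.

1220 Å

Use h = 6.62607015e-34 J·s, c = 2.99792458e8 m/s, 1 eV = 1.602176634e-19 J.
In SI units: p = 0.0102 keV/c = 5.4512e-27 kg·m/s.
Since λ = h/p for a photon, λ = 1.216e-7 m.
Converting to Å: λ = 1216 Å ≈ 1220 Å.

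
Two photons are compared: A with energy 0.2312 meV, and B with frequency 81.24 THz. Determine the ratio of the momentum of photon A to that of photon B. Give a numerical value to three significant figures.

6.88e-4

p_A = 1.236e-31 kg·m/s (from energy = 0.2312 meV, via p = E/c).
p_B = 1.796e-28 kg·m/s (from frequency = 81.24 THz, via p = hf/c).
Ratio = 1.236e-31 / 1.796e-28 = 6.88e-4.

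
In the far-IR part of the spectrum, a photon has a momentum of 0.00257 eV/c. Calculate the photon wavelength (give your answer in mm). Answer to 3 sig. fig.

In SI units: p = 0.00257 eV/c = 1.3735 × 10^-30 kg·m/s.
Since λ = h/p for a photon, λ = 4.824 × 10^-4 m.
Converting to mm: λ = 0.4824 mm ≈ 0.482 mm.

0.482 mm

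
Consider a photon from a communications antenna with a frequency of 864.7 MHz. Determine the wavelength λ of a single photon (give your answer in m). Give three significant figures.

Convert to SI: f = 864.7 MHz = 8.647e8 Hz.
Apply λ = c/f: λ = 0.3467 m.
So λ ≈ 0.347 m.

0.347 m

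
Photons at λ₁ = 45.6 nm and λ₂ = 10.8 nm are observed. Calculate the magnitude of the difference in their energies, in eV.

87.6 eV

Using E = hc/λ: E₁ = 4.356e-18 J, E₂ = 1.839e-17 J.
|ΔE| = |4.356e-18 − 1.839e-17| = 1.40e-17 J = 87.6 eV.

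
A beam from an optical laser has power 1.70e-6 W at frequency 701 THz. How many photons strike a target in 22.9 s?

8.38e13 photons

Total energy: E_total = P·t = 1.70e-6 × 22.9 = 3.893e-5 J.
Per-photon energy: E = 4.645e-19 J.
N = E_total / E_photon = 8.38e13.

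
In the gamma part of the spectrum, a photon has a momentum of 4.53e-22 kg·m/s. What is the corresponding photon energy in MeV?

0.848 MeV

For a photon E = pc, so E = 1.358e-13 J.
Converting to MeV: E = 0.8476 MeV ≈ 0.848 MeV.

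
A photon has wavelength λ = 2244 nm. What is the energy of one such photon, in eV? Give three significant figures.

0.553 eV

Use h = 6.62607015e-34 J·s, c = 2.99792458e8 m/s, 1 eV = 1.602176634e-19 J.
In SI units: λ = 2244 nm = 2.244e-6 m.
Apply E = hc/λ: E = 8.852e-20 J.
Converting to eV: E = 0.5525 eV ≈ 0.553 eV.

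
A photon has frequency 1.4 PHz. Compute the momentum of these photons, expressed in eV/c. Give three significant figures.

In SI units: f = 1.4 PHz = 1.4e15 Hz.
The photon relation is p = hf/c, giving p = 3.094e-27 kg·m/s.
Converting to eV/c: p = 5.790 eV/c ≈ 5.79 eV/c.

5.79 eV/c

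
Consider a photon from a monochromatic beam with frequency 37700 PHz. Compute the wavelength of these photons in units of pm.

Use c = 2.99792458e8 m/s.
Convert to SI: f = 37700 PHz = 3.77e19 Hz.
The photon relation is λ = c/f, giving λ = 7.952e-12 m.
Converting to pm: λ = 7.952 pm ≈ 7.95 pm.

7.95 pm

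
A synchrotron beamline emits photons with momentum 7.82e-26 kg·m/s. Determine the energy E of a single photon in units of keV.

0.146 keV

Use c = 2.99792458e8 m/s, 1 eV = 1.602176634e-19 J.
The photon relation is E = pc, giving E = 2.344e-17 J.
Converting to keV: E = 0.1463 keV ≈ 0.146 keV.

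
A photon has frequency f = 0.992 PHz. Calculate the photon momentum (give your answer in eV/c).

4.10 eV/c

Take h = 6.62607015 × 10^-34 J·s, c = 2.99792458 × 10^8 m/s, 1 eV = 1.602176634 × 10^-19 J.
Convert to SI: f = 0.992 PHz = 9.92 × 10^14 Hz.
For a photon p = hf/c, so p = 2.193 × 10^-27 kg·m/s.
Converting to eV/c: p = 4.103 eV/c ≈ 4.10 eV/c.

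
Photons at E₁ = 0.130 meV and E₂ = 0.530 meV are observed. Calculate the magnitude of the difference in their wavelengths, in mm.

7.20 mm

Using λ = hc/E: λ₁ = 0.009537 m, λ₂ = 0.002339 m.
|Δλ| = |0.009537 − 0.002339| = 0.00720 m = 7.20 mm.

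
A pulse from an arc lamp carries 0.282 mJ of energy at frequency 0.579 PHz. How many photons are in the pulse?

Per-photon energy: E = 3.836 × 10^-19 J (from frequency = 0.579 PHz).
N = E_total / E_photon = 2.82 × 10^-4 J / 3.836 × 10^-19 J = 7.35 × 10^14.

7.35 × 10^14 photons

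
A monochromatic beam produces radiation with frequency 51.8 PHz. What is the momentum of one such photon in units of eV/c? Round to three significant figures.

(h = 6.62607015·10^-34 J·s, c = 2.99792458·10^8 m/s, 1 eV = 1.602176634·10^-19 J.)
First convert: f = 51.8 PHz = 5.18·10^16 Hz.
For a photon p = hf/c, so p = 1.145·10^-25 kg·m/s.
Converting to eV/c: p = 214.2 eV/c ≈ 214 eV/c.

214 eV/c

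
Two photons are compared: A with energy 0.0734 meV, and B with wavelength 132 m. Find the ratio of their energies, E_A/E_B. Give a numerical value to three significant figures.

E_A = 1.176·10^-23 J (from energy = 0.0734 meV, via E given directly).
E_B = 1.505·10^-27 J (from wavelength = 132 m, via E = hc/λ).
Ratio = 1.176·10^-23 / 1.505·10^-27 = 7810.

7810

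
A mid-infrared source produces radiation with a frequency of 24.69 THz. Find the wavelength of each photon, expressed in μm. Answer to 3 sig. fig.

(c = 2.99792458·10^8 m/s.)
First convert: f = 24.69 THz = 2.469·10^13 Hz.
The photon relation is λ = c/f, giving λ = 1.214·10^-5 m.
Converting to μm: λ = 12.14 μm ≈ 12.1 μm.

12.1 μm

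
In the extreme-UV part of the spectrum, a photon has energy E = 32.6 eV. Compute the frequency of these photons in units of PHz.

(h = 6.62607015e-34 J·s, 1 eV = 1.602176634e-19 J.)
First convert: E = 32.6 eV = 5.2231e-18 J.
The photon relation is f = E/h, giving f = 7.883e15 Hz.
Converting to PHz: f = 7.883 PHz ≈ 7.88 PHz.

7.88 PHz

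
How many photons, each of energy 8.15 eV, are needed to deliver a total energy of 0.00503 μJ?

Per-photon energy: E = 1.306 × 10^-18 J (from energy = 8.15 eV).
N = E_total / E_photon = 5.03 × 10^-9 J / 1.306 × 10^-18 J = 3.85 × 10^9.

3.85 × 10^9 photons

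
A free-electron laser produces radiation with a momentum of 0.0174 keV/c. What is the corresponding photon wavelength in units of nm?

Convert to SI: p = 0.0174 keV/c = 9.2991 × 10^-27 kg·m/s.
For a photon λ = h/p, so λ = 7.126 × 10^-8 m.
Converting to nm: λ = 71.26 nm ≈ 71.3 nm.

71.3 nm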